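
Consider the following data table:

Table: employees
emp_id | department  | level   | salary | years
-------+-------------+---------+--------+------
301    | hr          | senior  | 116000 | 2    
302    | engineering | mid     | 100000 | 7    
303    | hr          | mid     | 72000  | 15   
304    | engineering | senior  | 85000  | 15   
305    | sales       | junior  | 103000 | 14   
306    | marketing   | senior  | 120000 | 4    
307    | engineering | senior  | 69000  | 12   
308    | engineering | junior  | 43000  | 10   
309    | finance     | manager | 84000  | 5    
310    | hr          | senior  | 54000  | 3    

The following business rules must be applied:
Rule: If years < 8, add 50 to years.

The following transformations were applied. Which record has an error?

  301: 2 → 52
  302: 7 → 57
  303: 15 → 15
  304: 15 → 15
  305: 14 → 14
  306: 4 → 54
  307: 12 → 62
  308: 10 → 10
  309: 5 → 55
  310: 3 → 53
Record 307 has an error. The correct transformed value should be 12, not 62.

Step 1: Check each record against the rule
Step 2: Record 307 has years = 12
Step 3: Since 12 >= 8, the bonus should not have been applied
Step 4: Correct value = 12, but claimed value = 62
Conclusion: Record 307 has the error.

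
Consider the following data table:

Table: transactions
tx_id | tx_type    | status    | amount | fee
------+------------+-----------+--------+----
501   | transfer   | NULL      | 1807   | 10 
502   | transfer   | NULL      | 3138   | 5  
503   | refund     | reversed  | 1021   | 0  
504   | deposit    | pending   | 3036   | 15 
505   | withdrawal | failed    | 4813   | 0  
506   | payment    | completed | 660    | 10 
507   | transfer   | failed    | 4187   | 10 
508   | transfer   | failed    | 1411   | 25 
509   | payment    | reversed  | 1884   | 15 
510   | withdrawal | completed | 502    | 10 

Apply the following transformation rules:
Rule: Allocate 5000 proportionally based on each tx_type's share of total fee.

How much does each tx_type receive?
deposit: 750.0, payment: 1250.0, refund: 0.0, transfer: 2500.0, withdrawal: 500.0

Step 1: Calculate total fee = 100
Step 2: Calculate each tx_type's proportion:
  deposit: 15/100 = 15.00% → 750.0
  payment: 25/100 = 25.00% → 1250.0
  refund: 0/100 = 0.00% → 0.0
  transfer: 50/100 = 50.00% → 2500.0
  withdrawal: 10/100 = 10.00% → 500.0
Step 3: Verify: sum of allocations ≈ 5000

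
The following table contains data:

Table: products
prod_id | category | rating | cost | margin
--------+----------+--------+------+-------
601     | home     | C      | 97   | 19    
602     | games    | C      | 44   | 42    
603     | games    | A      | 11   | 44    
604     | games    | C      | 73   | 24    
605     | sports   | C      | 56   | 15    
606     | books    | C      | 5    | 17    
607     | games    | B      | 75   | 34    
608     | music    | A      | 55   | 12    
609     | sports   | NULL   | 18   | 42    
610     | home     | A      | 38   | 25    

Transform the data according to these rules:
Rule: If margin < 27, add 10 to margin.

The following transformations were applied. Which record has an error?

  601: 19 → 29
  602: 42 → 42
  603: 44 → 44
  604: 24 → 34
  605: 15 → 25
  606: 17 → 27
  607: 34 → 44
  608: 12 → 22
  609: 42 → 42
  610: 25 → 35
Record 607 has an error. The correct transformed value should be 34, not 44.

Step 1: Check each record against the rule
Step 2: Record 607 has margin = 34
Step 3: Since 34 >= 27, the bonus should not have been applied
Step 4: Correct value = 34, but claimed value = 44
Conclusion: Record 607 has the error.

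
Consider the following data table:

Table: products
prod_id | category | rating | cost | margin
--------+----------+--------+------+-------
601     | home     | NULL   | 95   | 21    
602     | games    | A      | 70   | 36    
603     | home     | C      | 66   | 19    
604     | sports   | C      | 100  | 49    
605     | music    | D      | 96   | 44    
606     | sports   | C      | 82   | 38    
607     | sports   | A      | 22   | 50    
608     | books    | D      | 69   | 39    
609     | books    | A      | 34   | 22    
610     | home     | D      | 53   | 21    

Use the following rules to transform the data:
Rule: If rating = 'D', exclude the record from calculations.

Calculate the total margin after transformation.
235

Step 1: Identify records where rating = 'D'
Step 2: The excluded records sum to 104
Step 3: Original total margin = 339
Step 4: Remaining total = 339 - 104 = 235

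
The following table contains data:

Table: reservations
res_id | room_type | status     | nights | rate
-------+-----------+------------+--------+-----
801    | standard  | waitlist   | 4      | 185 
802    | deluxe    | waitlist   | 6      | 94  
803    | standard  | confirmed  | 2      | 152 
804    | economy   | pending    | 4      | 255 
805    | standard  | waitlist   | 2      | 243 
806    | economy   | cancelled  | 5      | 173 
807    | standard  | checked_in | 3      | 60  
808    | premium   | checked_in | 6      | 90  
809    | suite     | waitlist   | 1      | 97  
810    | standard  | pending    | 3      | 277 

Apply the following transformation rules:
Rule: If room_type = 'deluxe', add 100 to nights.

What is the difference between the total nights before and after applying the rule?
100

Step 1: Original sum of nights = 36
Step 2: 1 records have room_type = 'deluxe'
Step 3: Each affected record changes by 100
Step 4: Total change = 1 × 100 = 100
Step 5: New sum = 36 + 100 = 136
Step 6: Difference = |136 - 36| = 100
        (Sum increased by 100)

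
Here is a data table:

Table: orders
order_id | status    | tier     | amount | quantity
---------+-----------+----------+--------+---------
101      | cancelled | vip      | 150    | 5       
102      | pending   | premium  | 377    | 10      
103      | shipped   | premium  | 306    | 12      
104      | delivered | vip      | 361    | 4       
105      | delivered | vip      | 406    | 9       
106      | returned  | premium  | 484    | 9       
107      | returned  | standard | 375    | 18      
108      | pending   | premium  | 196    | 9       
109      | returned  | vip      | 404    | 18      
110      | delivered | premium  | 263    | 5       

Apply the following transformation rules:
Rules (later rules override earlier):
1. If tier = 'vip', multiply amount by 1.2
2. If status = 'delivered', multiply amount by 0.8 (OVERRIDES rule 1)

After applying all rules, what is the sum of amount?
3226.8

Step 1: Rule 2 takes priority for records with status = 'delivered'
  - 3 records: 1030 × 0.8 = 824.0
Step 2: Rule 1 applies to remaining records with tier = 'vip'
  - 2 records: 554 × 1.2 = 664.8
Step 3: Other records unchanged: 1738
Step 4: Final sum = 824.0 + 664.8 + 1738 = 3226.8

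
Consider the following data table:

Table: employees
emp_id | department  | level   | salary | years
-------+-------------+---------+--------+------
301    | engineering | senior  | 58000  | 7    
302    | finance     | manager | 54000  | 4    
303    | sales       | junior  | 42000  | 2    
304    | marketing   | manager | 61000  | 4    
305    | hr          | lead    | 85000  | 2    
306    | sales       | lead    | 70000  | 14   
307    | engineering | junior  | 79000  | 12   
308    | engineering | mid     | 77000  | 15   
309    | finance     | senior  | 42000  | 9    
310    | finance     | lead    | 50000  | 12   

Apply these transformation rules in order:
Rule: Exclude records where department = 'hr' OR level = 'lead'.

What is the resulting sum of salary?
413000

Step 1: Find records where department = 'hr' OR level = 'lead'
Step 2: 3 records match, summing to 205000
Step 3: Original sum: 618000
Step 4: Remaining sum = 618000 - 205000 = 413000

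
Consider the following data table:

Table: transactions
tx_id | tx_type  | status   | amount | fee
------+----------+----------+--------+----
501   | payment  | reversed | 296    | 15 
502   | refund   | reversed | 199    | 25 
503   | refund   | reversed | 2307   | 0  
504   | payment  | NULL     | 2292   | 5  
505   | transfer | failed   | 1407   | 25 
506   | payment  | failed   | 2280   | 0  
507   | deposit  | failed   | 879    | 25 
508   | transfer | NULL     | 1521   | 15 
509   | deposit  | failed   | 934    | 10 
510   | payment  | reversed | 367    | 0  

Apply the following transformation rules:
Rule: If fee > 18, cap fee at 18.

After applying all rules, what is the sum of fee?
99

Step 1: 3 records have fee > 18
Step 2: These records originally summed to 75
Step 3: After capping: 3 × 18 = 54
Step 4: Unaffected records sum: 45
Step 5: Final sum = 54 + 45 = 99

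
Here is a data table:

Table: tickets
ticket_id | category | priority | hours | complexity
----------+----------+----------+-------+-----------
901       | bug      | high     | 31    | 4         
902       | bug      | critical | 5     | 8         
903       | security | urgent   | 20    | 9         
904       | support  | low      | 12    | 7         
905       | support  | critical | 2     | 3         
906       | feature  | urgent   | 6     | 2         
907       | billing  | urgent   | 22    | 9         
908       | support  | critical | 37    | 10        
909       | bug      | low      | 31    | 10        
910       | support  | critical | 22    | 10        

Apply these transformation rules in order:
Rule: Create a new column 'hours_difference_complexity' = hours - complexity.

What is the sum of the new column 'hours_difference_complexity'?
116

Step 1: For each record, compute hours - complexity
Example calculations:
  31 - 4 = 27
  5 - 8 = -3
  20 - 9 = 11
  ...
Step 2: Sum all derived values
Step 3: Total = 116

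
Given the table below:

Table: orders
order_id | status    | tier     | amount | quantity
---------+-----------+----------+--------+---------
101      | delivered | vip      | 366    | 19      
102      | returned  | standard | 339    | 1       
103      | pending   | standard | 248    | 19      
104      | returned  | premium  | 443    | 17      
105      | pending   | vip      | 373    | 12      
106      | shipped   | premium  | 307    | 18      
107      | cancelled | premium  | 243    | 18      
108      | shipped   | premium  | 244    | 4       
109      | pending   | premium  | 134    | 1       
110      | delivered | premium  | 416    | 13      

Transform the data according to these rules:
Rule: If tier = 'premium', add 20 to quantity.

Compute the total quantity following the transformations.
242

Step 1: Count records where tier = 'premium': 6
Step 2: Total bonus added: 6 × 20 = 120
Step 3: Original sum of quantity: 122
Step 4: Final sum = 122 + 120 = 242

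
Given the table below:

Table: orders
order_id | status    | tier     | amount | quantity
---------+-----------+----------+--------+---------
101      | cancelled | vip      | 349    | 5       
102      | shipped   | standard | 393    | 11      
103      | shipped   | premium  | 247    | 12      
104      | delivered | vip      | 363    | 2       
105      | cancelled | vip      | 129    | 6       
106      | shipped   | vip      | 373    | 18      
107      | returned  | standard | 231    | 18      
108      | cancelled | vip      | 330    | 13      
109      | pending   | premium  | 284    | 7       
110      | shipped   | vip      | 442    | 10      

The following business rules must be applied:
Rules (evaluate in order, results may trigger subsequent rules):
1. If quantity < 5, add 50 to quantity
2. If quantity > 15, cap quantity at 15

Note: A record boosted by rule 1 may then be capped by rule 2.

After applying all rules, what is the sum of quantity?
109

Step 1: Apply rule 1 to records with quantity < 5
  - 1 records get bonus of 50
  - Of these, 1 records then exceed 15 and get capped
Step 2: Apply rule 2 to records with quantity > 15
  - 2 records (original) are capped
Step 3: Calculate final sum = 109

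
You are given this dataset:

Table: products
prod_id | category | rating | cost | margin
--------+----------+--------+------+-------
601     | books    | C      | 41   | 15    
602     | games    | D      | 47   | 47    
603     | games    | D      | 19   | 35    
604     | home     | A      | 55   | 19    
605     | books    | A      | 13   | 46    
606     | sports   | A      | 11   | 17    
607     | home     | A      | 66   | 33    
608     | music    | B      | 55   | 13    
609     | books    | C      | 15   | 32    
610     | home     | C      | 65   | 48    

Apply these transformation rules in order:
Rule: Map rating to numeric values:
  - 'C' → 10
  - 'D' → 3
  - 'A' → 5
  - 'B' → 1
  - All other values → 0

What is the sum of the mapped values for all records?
57

Step 1: Apply mapping to each record
Step 2: Count by status:
  'C': 3 records × 10 = 30
  'D': 2 records × 3 = 6
  'A': 4 records × 5 = 20
  'B': 1 records × 1 = 1
Step 3: Sum all mapped values = 57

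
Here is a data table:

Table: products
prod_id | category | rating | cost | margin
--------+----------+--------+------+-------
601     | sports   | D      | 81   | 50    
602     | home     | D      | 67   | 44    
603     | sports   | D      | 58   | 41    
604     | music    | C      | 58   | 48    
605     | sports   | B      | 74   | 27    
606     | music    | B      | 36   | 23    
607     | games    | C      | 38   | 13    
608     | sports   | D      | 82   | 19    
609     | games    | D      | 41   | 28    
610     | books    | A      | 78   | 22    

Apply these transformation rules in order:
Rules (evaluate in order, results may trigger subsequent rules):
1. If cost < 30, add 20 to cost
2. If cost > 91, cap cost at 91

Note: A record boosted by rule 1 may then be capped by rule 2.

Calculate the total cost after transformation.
613

Step 1: Apply rule 1 to records with cost < 30
  - 0 records get bonus of 20
  - Of these, 0 records then exceed 91 and get capped
Step 2: Apply rule 2 to records with cost > 91
  - 0 records (original) are capped
Step 3: Calculate final sum = 613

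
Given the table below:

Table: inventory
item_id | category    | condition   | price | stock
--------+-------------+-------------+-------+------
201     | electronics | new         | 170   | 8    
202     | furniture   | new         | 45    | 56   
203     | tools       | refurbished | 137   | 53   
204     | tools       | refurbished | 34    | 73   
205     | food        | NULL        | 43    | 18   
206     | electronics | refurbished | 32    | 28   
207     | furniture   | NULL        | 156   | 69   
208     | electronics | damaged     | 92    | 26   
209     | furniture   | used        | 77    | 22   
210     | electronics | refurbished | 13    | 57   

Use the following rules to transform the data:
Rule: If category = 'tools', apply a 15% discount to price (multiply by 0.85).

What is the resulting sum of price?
773.35

Step 1: Records with category = 'tools' have total price = 171
Step 2: Apply multiplier: 171 × 0.85 = 145.35
Step 3: Other records total: 628
Step 4: Final sum = 145.35 + 628 = 773.35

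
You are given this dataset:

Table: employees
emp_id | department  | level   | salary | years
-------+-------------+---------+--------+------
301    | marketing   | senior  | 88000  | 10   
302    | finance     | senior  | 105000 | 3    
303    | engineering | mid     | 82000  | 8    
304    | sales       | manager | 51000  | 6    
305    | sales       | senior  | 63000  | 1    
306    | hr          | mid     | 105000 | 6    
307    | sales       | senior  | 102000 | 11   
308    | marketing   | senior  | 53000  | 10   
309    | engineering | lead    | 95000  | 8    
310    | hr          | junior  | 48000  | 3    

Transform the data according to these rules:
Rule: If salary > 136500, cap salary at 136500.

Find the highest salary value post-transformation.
105000

Step 1: Original maximum salary = 105000
Step 2: Check cap of 136500 against maximum
Step 3: No records exceed the cap (max 105000 <= cap 136500), so no capping applies
Step 4: Maximum after transformation = 105000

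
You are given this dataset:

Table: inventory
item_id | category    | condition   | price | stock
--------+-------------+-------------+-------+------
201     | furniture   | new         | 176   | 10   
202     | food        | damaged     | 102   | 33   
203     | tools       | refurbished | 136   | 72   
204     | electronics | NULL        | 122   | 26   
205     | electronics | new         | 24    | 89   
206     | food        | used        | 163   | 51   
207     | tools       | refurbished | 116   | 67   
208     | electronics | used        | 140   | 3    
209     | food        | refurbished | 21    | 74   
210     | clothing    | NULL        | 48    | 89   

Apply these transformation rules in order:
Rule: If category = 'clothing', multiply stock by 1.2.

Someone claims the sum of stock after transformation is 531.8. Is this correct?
Yes, the result is correct.

Step 1: Calculate the correct sum after transformation
Step 2: Apply multiplier 1.2 to records where category = 'clothing'
Step 3: Correct result = 531.8
Step 4: Claimed result = 531.8
Step 5: 531.8 = 531.8 ✓
Conclusion: The claimed result is correct.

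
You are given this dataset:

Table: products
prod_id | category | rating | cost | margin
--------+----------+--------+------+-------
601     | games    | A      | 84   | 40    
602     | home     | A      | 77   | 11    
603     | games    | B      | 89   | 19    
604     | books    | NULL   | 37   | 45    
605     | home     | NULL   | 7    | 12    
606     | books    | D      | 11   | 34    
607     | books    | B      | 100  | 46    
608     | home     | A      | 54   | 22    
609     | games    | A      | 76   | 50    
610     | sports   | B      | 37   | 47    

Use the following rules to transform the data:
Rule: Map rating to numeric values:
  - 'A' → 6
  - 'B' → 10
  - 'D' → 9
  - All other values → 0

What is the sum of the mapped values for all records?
63

Step 1: Apply mapping to each record
Step 2: Count by status:
  'A': 4 records × 6 = 24
  'B': 3 records × 10 = 30
  'D': 1 records × 9 = 9
Step 3: Sum all mapped values = 63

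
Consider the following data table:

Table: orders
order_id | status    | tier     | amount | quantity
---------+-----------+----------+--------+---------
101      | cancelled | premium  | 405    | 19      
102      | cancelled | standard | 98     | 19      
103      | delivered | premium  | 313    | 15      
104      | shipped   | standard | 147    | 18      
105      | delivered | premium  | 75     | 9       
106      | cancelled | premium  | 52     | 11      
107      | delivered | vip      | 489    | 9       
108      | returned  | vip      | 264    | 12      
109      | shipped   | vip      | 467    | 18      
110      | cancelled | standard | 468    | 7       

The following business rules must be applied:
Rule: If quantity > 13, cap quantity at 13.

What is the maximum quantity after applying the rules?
13

Step 1: Original maximum quantity = 19
Step 2: Apply cap at 13
Step 3: 5 records had quantity > 13 and were capped
Step 4: Maximum after transformation = 13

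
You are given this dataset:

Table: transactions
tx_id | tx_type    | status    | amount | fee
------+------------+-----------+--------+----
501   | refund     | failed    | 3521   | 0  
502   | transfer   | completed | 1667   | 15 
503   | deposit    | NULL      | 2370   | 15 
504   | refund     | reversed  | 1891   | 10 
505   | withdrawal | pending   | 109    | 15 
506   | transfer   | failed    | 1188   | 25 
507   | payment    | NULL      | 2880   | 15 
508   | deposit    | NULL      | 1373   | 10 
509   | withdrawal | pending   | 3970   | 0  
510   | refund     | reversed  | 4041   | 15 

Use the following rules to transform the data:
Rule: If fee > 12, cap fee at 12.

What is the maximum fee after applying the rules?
12

Step 1: Original maximum fee = 25
Step 2: Apply cap at 12
Step 3: 6 records had fee > 12 and were capped
Step 4: Maximum after transformation = 12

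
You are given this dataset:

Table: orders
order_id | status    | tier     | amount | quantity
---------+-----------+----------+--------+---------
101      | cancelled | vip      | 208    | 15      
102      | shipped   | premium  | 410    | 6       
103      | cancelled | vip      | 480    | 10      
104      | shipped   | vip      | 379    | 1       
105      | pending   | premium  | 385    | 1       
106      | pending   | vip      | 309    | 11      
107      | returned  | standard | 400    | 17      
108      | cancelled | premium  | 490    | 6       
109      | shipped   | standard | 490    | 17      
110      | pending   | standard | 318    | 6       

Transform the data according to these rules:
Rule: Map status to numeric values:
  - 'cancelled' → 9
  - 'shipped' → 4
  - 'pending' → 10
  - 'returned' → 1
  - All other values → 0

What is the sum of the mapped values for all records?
70

Step 1: Apply mapping to each record
Step 2: Count by status:
  'cancelled': 3 records × 9 = 27
  'shipped': 3 records × 4 = 12
  'pending': 3 records × 10 = 30
  'returned': 1 records × 1 = 1
Step 3: Sum all mapped values = 70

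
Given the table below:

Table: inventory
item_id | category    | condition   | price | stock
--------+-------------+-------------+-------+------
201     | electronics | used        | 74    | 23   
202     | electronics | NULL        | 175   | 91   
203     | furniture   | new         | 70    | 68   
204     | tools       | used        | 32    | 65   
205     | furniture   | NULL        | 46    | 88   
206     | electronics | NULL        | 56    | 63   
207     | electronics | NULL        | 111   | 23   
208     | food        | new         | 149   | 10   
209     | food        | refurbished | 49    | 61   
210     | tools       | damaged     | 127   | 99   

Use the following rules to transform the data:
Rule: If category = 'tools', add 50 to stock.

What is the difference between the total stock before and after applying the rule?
100

Step 1: Original sum of stock = 591
Step 2: 2 records have category = 'tools'
Step 3: Each affected record changes by 50
Step 4: Total change = 2 × 50 = 100
Step 5: New sum = 591 + 100 = 691
Step 6: Difference = |691 - 591| = 100
        (Sum increased by 100)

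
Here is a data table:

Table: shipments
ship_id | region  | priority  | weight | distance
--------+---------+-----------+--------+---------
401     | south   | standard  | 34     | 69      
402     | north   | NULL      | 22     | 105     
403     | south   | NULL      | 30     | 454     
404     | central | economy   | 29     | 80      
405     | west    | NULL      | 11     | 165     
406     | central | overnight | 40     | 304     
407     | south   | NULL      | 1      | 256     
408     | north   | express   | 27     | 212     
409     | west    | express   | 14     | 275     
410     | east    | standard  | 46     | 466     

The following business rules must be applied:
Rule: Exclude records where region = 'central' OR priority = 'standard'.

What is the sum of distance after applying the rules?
1467

Step 1: Find records where region = 'central' OR priority = 'standard'
Step 2: 4 records match, summing to 919
Step 3: Original sum: 2386
Step 4: Remaining sum = 2386 - 919 = 1467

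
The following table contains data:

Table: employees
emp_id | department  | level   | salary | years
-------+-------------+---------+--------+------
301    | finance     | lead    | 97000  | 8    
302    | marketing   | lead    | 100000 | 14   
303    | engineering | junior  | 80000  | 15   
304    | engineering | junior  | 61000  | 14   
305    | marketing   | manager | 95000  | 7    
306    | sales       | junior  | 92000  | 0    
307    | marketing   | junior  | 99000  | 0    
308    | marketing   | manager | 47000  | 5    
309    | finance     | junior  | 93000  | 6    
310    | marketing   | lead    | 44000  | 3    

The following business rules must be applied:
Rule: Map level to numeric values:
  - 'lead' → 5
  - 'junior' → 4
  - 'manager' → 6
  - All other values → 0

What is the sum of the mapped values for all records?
47

Step 1: Apply mapping to each record
Step 2: Count by status:
  'lead': 3 records × 5 = 15
  'junior': 5 records × 4 = 20
  'manager': 2 records × 6 = 12
Step 3: Sum all mapped values = 47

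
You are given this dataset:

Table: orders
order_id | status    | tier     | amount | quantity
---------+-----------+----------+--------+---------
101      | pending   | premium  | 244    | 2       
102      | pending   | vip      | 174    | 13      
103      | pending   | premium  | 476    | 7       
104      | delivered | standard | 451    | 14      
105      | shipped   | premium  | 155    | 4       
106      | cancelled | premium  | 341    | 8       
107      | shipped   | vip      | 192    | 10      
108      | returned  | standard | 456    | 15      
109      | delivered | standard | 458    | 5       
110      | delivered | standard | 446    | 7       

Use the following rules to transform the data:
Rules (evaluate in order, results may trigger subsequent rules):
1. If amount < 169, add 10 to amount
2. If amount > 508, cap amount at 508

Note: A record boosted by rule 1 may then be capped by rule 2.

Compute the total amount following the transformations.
3403

Step 1: Apply rule 1 to records with amount < 169
  - 1 records get bonus of 10
  - Of these, 0 records then exceed 508 and get capped
Step 2: Apply rule 2 to records with amount > 508
  - 0 records (original) are capped
Step 3: Calculate final sum = 3403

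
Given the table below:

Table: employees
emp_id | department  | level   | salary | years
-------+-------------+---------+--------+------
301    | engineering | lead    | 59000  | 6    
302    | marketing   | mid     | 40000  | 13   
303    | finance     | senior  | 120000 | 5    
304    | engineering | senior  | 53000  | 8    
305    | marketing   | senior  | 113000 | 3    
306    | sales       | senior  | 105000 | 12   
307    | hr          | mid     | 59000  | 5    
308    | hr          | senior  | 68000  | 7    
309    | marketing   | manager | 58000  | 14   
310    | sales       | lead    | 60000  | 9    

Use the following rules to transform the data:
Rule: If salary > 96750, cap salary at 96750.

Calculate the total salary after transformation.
687250

Step 1: 3 records have salary > 96750
Step 2: These records originally summed to 338000
Step 3: After capping: 3 × 96750 = 290250
Step 4: Unaffected records sum: 397000
Step 5: Final sum = 290250 + 397000 = 687250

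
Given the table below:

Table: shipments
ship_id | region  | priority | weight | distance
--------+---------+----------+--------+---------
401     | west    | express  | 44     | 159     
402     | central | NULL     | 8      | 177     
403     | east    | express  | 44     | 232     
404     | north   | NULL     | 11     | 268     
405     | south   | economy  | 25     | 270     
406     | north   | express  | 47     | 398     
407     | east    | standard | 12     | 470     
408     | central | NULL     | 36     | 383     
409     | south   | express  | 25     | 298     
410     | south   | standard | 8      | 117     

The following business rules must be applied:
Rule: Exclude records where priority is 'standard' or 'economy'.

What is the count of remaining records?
7

Step 1: Count records to exclude
  - 2 (standard) + 1 (economy) = 3 records
Step 2: Total records: 10
Step 3: Remaining = 10 - 3 = 7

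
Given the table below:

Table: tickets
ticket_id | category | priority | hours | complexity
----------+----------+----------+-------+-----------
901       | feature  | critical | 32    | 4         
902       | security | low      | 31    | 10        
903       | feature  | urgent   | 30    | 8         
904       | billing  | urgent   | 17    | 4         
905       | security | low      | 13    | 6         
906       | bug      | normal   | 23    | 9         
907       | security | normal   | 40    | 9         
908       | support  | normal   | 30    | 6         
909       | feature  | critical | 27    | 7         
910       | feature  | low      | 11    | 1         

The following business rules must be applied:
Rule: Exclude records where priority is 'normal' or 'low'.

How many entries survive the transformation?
4

Step 1: Count records to exclude
  - 3 (normal) + 3 (low) = 6 records
Step 2: Total records: 10
Step 3: Remaining = 10 - 6 = 4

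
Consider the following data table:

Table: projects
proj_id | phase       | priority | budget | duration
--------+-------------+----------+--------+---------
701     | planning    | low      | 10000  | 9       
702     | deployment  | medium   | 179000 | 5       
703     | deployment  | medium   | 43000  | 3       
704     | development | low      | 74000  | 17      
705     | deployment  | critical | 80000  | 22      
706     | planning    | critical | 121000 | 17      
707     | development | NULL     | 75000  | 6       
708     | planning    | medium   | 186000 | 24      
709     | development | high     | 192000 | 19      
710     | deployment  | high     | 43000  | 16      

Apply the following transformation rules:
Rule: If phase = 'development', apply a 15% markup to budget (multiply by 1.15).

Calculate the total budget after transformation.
1054150.0

Step 1: Records with phase = 'development' have total budget = 341000
Step 2: Apply multiplier: 341000 × 1.15 = 392150.0
Step 3: Other records total: 662000
Step 4: Final sum = 392150.0 + 662000 = 1054150.0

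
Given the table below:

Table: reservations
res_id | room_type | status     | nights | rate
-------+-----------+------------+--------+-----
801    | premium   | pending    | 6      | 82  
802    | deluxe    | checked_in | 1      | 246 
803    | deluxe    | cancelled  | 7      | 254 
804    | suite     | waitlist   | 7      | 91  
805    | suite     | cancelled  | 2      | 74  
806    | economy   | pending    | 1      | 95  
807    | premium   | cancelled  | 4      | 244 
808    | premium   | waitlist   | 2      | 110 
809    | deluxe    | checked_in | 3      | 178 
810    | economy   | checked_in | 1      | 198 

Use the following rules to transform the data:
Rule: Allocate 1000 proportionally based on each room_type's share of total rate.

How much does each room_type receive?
deluxe: 431.3, economy: 186.39, premium: 277.35, suite: 104.96

Step 1: Calculate total rate = 1572
Step 2: Calculate each room_type's proportion:
  deluxe: 678/1572 = 43.13% → 431.3
  economy: 293/1572 = 18.64% → 186.39
  premium: 436/1572 = 27.74% → 277.35
  suite: 165/1572 = 10.50% → 104.96
Step 3: Verify: sum of allocations ≈ 1000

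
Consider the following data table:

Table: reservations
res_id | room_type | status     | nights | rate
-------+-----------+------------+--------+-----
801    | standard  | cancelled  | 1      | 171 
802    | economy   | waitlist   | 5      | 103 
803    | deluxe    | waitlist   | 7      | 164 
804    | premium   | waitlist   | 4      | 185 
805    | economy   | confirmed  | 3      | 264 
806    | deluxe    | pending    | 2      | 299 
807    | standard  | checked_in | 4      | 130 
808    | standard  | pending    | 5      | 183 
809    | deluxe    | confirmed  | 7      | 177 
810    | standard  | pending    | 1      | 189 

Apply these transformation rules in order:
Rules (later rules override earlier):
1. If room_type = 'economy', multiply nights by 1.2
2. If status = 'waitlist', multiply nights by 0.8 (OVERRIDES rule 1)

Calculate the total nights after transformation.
36.4

Step 1: Rule 2 takes priority for records with status = 'waitlist'
  - 3 records: 16 × 0.8 = 12.8
Step 2: Rule 1 applies to remaining records with room_type = 'economy'
  - 1 records: 3 × 1.2 = 3.6
Step 3: Other records unchanged: 20
Step 4: Final sum = 12.8 + 3.6 + 20 = 36.4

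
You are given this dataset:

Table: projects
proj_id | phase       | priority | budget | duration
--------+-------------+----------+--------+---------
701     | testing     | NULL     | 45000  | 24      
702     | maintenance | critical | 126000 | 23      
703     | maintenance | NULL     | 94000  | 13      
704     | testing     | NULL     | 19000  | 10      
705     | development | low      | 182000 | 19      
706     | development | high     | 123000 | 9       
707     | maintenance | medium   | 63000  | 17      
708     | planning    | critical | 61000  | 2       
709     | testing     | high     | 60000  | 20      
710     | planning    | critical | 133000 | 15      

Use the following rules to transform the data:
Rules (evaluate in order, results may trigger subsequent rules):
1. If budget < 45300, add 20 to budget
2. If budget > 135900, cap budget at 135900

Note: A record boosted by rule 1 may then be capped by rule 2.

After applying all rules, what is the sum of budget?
859940

Step 1: Apply rule 1 to records with budget < 45300
  - 2 records get bonus of 20
  - Of these, 0 records then exceed 135900 and get capped
Step 2: Apply rule 2 to records with budget > 135900
  - 1 records (original) are capped
Step 3: Calculate final sum = 859940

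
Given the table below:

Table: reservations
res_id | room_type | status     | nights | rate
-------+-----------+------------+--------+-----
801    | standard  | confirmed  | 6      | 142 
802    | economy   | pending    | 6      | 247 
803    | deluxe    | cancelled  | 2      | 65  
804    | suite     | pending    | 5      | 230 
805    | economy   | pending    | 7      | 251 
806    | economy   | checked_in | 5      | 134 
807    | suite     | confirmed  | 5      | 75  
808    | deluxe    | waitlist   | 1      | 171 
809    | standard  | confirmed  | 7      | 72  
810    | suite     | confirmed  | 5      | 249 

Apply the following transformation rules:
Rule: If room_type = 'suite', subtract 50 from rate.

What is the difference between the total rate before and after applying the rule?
150

Step 1: Original sum of rate = 1636
Step 2: 3 records have room_type = 'suite'
Step 3: Each affected record changes by -50
Step 4: Total change = 3 × -50 = -150
Step 5: New sum = 1636 + -150 = 1486
Step 6: Difference = |1486 - 1636| = 150
        (Sum decreased by 150)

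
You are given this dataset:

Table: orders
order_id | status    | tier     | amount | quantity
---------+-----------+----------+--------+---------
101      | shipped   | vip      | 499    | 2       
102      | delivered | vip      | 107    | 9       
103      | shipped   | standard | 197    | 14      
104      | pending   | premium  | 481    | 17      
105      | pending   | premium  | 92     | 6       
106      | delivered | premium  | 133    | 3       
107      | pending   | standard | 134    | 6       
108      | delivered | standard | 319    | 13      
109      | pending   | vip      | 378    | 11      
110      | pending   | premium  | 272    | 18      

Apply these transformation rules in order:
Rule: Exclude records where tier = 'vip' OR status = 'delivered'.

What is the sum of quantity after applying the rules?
61

Step 1: Find records where tier = 'vip' OR status = 'delivered'
Step 2: 5 records match, summing to 38
Step 3: Original sum: 99
Step 4: Remaining sum = 99 - 38 = 61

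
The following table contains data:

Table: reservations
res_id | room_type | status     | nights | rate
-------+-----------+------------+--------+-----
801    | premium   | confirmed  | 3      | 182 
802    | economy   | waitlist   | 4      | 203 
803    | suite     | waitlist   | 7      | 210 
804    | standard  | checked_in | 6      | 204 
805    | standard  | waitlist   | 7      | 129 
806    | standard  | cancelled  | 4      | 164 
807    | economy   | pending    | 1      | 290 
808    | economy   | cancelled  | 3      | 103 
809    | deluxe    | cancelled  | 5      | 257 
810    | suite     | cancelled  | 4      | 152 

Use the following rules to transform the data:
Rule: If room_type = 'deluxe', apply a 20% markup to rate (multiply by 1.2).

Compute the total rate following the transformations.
1945.4

Step 1: Records with room_type = 'deluxe' have total rate = 257
Step 2: Apply multiplier: 257 × 1.2 = 308.4
Step 3: Other records total: 1637
Step 4: Final sum = 308.4 + 1637 = 1945.4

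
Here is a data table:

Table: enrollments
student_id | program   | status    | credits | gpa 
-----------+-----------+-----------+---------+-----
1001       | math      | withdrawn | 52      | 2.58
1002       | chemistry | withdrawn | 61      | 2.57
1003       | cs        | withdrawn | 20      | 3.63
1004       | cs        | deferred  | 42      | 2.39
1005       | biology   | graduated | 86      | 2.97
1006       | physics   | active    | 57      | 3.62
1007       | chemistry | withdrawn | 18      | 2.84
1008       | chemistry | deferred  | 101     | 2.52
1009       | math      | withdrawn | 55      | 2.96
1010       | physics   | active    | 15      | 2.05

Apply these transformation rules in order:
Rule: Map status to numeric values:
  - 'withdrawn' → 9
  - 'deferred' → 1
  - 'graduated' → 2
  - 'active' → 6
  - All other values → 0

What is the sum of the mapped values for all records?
61

Step 1: Apply mapping to each record
Step 2: Count by status:
  'withdrawn': 5 records × 9 = 45
  'deferred': 2 records × 1 = 2
  'graduated': 1 records × 2 = 2
  'active': 2 records × 6 = 12
Step 3: Sum all mapped values = 61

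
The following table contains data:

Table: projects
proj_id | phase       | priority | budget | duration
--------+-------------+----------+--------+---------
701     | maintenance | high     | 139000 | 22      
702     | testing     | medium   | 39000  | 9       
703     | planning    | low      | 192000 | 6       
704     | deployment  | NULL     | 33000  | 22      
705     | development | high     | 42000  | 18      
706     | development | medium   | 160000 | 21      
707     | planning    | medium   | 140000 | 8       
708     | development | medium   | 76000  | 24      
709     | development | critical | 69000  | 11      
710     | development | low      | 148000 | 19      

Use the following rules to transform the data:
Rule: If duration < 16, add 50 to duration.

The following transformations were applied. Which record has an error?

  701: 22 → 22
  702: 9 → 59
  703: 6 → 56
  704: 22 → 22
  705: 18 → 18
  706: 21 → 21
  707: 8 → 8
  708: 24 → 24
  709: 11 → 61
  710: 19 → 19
Record 707 has an error. The correct transformed value should be 58, not 8.

Step 1: Check each record against the rule
Step 2: Record 707 has duration = 8
Step 3: Since 8 < 16, the bonus should have been applied
Step 4: Correct value = 58, but claimed value = 8
Conclusion: Record 707 has the error.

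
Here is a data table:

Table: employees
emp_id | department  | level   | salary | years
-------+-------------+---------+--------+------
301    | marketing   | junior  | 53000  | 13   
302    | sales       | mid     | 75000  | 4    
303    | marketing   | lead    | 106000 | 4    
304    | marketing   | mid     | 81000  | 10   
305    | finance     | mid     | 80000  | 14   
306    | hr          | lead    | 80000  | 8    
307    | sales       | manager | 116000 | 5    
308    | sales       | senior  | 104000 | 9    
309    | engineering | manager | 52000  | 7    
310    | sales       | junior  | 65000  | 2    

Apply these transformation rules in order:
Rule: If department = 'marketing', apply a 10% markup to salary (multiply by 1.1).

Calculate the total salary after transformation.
836000.0

Step 1: Records with department = 'marketing' have total salary = 240000
Step 2: Apply multiplier: 240000 × 1.1 = 264000.0
Step 3: Other records total: 572000
Step 4: Final sum = 264000.0 + 572000 = 836000.0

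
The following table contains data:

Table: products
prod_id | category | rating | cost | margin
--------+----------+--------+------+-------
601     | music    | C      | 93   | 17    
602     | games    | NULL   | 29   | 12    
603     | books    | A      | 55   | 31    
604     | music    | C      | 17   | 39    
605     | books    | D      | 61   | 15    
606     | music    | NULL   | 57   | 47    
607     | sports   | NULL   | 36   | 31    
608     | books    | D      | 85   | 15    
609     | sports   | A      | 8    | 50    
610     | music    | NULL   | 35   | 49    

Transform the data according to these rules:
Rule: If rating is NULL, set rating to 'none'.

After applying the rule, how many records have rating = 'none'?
4

Step 1: Count records where rating IS NULL
Step 2: Found 4 records with NULL rating
Step 3: These records will have rating set to 'none'
Step 4: Records already having rating = 'none': 0
Step 5: Answer: 4 + 0 = 4 records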